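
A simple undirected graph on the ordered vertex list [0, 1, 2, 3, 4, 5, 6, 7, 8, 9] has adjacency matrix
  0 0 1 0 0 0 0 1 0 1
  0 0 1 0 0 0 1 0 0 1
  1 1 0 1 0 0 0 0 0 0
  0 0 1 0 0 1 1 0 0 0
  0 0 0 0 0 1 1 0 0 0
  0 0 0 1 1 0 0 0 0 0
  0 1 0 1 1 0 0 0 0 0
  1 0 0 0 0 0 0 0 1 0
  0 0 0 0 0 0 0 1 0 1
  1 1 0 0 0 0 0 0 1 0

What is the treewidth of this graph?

2

A width-2 tree decomposition is:
Bags: B1 = {3, 4, 5}  B2 = {3, 4, 6}  B3 = {2, 3, 6}  B4 = {1, 2, 6}  B5 = {0, 1, 2}  B6 = {0, 1, 9}  B7 = {0, 7, 9}  B8 = {7, 8, 9}
Tree: B1–B2, B2–B3, B3–B4, B4–B5, B5–B6, B6–B7, B7–B8
The largest bag has 3 vertices, giving width 2; this decomposition certifies tw(G) ≤ 2. For the lower bound, G contains the cycle 5–4–6–3–5, so G is not a forest; only forests have treewidth ≤ 1, hence tw(G) ≥ 2. Combining the bounds, tw(G) = 2.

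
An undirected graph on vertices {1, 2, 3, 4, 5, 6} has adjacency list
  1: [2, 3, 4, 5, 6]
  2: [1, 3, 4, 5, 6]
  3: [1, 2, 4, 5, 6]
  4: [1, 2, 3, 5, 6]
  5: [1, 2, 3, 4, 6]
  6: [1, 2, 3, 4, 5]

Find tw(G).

5

A width-5 tree decomposition is:
Bags: B1 = {1, 2, 3, 4, 5, 6}
Tree: (single bag)
With just one bag of size 6, the width is 6 − 1 = 5, so tw(G) ≤ 5. Conversely, {1, 2, 3, 4, 5, 6} is a clique of size 6, and the vertices of any clique must share a bag in every tree decomposition; so some bag has ≥ 6 vertices and tw(G) ≥ 5. The upper and lower bounds meet at 5, so that is the treewidth.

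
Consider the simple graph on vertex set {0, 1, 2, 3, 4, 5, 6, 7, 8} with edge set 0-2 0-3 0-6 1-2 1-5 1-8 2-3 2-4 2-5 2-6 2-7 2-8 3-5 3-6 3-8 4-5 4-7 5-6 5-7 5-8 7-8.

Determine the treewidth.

3

A width-3 tree decomposition is:
Bags: B1 = {2, 5, 7, 8}  B2 = {2, 3, 5, 8}  B3 = {2, 4, 5, 7}  B4 = {2, 3, 5, 6}  B5 = {0, 2, 3, 6}  B6 = {1, 2, 5, 8}
Tree: B1–B2, B1–B3, B2–B4, B4–B5, B1–B6
The largest bag has 4 vertices, giving width 3; this decomposition certifies tw(G) ≤ 3. For the lower bound, the 4 vertices {0, 2, 3, 6} are pairwise adjacent, and any tree decomposition puts a clique entirely inside one bag — forcing width ≥ 3. Combining the bounds, tw(G) = 3.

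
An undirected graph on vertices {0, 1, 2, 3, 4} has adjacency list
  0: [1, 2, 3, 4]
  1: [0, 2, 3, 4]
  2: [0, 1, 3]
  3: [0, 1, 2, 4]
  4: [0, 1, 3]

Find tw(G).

A width-3 tree decomposition is:
Bags: B1 = {0, 1, 3, 4}  B2 = {0, 1, 2, 3}
Tree: B1–B2
Each bag holds 4 vertices, so the decomposition has width 3, which upper-bounds the treewidth. Conversely, {0, 1, 2, 3} is a clique of size 4, and the vertices of any clique must share a bag in every tree decomposition; so some bag has ≥ 4 vertices and tw(G) ≥ 3. The upper and lower bounds meet at 3, so that is the treewidth.

3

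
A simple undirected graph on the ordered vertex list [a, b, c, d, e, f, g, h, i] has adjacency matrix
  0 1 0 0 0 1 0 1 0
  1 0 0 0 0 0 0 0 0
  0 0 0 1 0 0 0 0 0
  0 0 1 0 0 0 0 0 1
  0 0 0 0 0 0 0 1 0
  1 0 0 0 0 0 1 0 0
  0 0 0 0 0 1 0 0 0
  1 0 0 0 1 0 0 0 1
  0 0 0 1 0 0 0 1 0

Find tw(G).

1

A width-1 tree decomposition is:
Bags: B1 = {h, i}  B2 = {a, h}  B3 = {e, h}  B4 = {a, f}  B5 = {a, b}  B6 = {d, i}  B7 = {c, d}  B8 = {f, g}
Tree: B1–B2, B1–B3, B2–B4, B2–B5, B1–B6, B6–B7, B4–B8
Every bag has size at most 2, so the width is 2 − 1 = 1 and tw(G) ≤ 1. Any graph with an edge has treewidth ≥ 1, and G has the edge h–i. Combining the bounds, tw(G) = 1.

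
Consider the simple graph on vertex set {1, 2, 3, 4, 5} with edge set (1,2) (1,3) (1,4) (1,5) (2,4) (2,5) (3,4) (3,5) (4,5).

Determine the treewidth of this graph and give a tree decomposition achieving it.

Treewidth 3.
Bags: B1 = {1, 2, 4, 5}  B2 = {1, 3, 4, 5}
Tree: B1–B2

Each bag holds 4 vertices, so the decomposition has width 3, which upper-bounds the treewidth. Conversely, {1, 2, 4, 5} is a clique of size 4, and the vertices of any clique must share a bag in every tree decomposition; so some bag has ≥ 4 vertices and tw(G) ≥ 3. The upper and lower bounds meet at 3, so that is the treewidth.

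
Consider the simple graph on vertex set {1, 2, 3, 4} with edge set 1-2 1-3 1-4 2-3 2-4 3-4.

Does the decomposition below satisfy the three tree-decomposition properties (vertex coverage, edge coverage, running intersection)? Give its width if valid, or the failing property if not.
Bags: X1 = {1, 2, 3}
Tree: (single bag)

A tree decomposition must satisfy three properties: every vertex lies in some bag; for every edge, both endpoints lie together in some bag; and for every vertex, the bags containing it form a connected subtree. Here vertex 4 appears in no bag, so the decomposition is invalid.

No — vertex 4 appears in no bag.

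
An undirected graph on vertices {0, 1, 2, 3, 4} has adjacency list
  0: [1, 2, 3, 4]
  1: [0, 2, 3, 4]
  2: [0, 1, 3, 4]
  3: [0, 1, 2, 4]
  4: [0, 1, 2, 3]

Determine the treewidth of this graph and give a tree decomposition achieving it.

With just one bag of size 5, the width is 5 − 1 = 4, so tw(G) ≤ 4. For the lower bound, the 5 vertices {0, 1, 2, 3, 4} are pairwise adjacent, and any tree decomposition puts a clique entirely inside one bag — forcing width ≥ 4. Hence tw(G) = 4 exactly.

Treewidth 4.
One optimal decomposition is:
Bags: B1 = {0, 1, 2, 3, 4}
Tree: (single bag)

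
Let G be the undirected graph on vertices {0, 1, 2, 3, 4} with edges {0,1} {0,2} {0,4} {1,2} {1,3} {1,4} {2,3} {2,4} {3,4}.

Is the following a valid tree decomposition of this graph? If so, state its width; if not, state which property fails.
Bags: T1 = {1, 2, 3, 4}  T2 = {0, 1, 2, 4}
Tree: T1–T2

Yes; width 3.

Every vertex of G appears in some bag (union = {0, 1, 2, 3, 4}); every edge is covered by a bag; and for each vertex v the set of bags containing v is connected in the bag tree. The decomposition is therefore valid. The largest bag has 4 vertices, so the width is 3.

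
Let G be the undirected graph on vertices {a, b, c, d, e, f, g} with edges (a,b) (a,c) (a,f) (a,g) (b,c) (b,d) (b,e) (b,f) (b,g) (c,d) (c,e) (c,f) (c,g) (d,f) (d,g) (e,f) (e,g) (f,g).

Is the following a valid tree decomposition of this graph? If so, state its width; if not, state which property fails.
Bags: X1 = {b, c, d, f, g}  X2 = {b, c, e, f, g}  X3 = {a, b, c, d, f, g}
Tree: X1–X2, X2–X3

A tree decomposition must satisfy three properties: every vertex lies in some bag; for every edge, both endpoints lie together in some bag; and for every vertex, the bags containing it form a connected subtree. Here bags containing vertex d are not connected in the tree, so the decomposition is invalid.

No — bags containing vertex d are not connected in the tree.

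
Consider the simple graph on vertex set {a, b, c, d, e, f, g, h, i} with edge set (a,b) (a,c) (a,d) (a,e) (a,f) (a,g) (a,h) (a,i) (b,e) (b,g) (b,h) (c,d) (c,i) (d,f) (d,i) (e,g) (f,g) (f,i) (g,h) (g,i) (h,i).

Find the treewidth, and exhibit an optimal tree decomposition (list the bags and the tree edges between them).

Treewidth 3.
Bags: B1 = {a, g, h, i}  B2 = {a, b, g, h}  B3 = {a, b, e, g}  B4 = {a, f, g, i}  B5 = {a, d, f, i}  B6 = {a, c, d, i}
Tree: B1–B2, B2–B3, B1–B4, B4–B5, B5–B6

Each bag holds 4 vertices, so the decomposition has width 3, which upper-bounds the treewidth. For the lower bound, the 4 vertices {a, c, d, i} are pairwise adjacent, and any tree decomposition puts a clique entirely inside one bag — forcing width ≥ 3. The upper and lower bounds meet at 3, so that is the treewidth.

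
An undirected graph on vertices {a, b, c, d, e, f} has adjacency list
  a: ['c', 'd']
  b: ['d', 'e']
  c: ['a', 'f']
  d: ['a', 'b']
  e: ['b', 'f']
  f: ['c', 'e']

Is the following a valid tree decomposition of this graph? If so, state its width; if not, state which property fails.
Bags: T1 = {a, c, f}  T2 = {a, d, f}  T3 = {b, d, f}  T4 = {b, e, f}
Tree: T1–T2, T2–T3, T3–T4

Checking the three conditions: (i) the bags cover all of {a, b, c, d, e, f}; (ii) for each edge, some bag contains both endpoints; (iii) the bags containing any fixed vertex form a subtree. All hold, so the decomposition is valid with width 3 − 1 = 2.

Yes; width 2.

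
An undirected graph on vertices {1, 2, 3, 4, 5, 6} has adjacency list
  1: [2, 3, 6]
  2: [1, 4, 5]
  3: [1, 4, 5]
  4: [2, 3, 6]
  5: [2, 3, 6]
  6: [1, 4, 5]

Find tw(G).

A width-3 tree decomposition is:
Bags: B1 = {2, 3, 4, 6}  B2 = {2, 3, 5, 6}  B3 = {1, 2, 3, 6}
Tree: B1–B2, B2–B3
The largest bag has 4 vertices, giving width 3; this decomposition certifies tw(G) ≤ 3. For the lower bound: the 4 vertex sets {2,4}, {3,5}, {6}, {1} are disjoint, each induces a connected subgraph, and every pair is joined by at least one edge of G. Contracting each set to a single vertex therefore yields K_{4} as a minor, and since treewidth is minor-monotone, tw(G) ≥ tw(K_{4}) = 3. Combining the bounds, tw(G) = 3.

3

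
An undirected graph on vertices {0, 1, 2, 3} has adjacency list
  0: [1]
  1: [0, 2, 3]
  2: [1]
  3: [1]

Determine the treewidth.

1

A width-1 tree decomposition is:
Bags: B1 = {0, 1}  B2 = {1, 2}  B3 = {1, 3}
Tree: B1–B2, B2–B3
Every bag has size at most 2, so the width is 2 − 1 = 1 and tw(G) ≤ 1. Since G has at least one edge (e.g. 0–1), it is not an edgeless graph, so tw(G) ≥ 1. The upper and lower bounds meet at 1, so that is the treewidth.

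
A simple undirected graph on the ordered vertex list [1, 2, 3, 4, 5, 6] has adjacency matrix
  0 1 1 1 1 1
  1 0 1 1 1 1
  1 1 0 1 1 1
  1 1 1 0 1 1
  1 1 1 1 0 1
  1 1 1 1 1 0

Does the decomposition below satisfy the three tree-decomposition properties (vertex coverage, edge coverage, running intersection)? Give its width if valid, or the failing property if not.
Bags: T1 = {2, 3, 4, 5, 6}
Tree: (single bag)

A tree decomposition must satisfy three properties: every vertex lies in some bag; for every edge, both endpoints lie together in some bag; and for every vertex, the bags containing it form a connected subtree. Here vertex 1 appears in no bag, so the decomposition is invalid.

No — vertex 1 appears in no bag.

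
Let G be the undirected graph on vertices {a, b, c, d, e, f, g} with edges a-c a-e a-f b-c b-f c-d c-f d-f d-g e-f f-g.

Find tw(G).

A width-2 tree decomposition is:
Bags: B1 = {b, c, f}  B2 = {a, c, f}  B3 = {c, d, f}  B4 = {a, e, f}  B5 = {d, f, g}
Tree: B1–B2, B1–B3, B2–B4, B3–B5
Every bag has size at most 3, so the width is 3 − 1 = 2 and tw(G) ≤ 2. On the other hand G contains the 3-clique {d, f, g}. A clique must lie in a single bag of any decomposition, so no decomposition can have width below 2. Hence tw(G) = 2 exactly.

2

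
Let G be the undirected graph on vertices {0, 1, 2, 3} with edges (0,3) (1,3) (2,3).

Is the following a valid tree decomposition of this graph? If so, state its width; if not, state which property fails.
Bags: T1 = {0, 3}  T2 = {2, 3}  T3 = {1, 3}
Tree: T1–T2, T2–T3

Checking the three conditions: (i) the bags cover all of {0, 1, 2, 3}; (ii) for each edge, some bag contains both endpoints; (iii) the bags containing any fixed vertex form a subtree. All hold, so the decomposition is valid with width 2 − 1 = 1.

Yes; width 1.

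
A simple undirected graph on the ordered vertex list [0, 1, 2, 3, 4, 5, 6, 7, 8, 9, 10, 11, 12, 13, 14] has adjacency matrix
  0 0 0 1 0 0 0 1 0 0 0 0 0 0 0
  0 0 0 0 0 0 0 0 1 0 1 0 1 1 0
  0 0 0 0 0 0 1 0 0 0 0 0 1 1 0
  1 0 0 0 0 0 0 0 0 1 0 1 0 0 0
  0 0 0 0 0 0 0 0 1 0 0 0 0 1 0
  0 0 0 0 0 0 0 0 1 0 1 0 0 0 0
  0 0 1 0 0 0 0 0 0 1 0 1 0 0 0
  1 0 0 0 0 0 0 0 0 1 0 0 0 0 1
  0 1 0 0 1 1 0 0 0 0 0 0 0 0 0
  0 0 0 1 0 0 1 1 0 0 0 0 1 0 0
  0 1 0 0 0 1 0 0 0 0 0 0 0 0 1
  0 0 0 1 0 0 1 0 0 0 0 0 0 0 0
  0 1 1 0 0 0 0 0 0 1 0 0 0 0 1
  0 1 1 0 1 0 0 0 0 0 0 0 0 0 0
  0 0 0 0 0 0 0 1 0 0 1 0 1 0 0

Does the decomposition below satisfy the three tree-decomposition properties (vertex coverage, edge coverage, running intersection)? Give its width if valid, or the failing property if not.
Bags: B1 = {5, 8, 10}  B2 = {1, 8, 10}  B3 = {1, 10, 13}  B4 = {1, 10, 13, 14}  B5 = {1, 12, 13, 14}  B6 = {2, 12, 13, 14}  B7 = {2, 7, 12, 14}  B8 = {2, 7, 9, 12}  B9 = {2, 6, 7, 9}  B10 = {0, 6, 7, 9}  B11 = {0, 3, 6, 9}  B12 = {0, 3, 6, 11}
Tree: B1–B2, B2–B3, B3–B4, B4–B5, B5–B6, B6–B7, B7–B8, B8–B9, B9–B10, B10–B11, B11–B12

No — vertex 4 appears in no bag.

A tree decomposition must satisfy three properties: every vertex lies in some bag; for every edge, both endpoints lie together in some bag; and for every vertex, the bags containing it form a connected subtree. Here vertex 4 appears in no bag, so the decomposition is invalid.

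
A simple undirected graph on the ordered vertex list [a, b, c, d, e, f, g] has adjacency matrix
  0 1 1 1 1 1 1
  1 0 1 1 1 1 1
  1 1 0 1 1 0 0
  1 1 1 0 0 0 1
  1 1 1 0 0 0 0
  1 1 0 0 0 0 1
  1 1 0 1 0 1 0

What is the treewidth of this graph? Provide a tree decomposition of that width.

Treewidth 3.
One optimal decomposition is:
Bags: B1 = {a, b, d, g}  B2 = {a, b, f, g}  B3 = {a, b, c, d}  B4 = {a, b, c, e}
Tree: B1–B2, B1–B3, B3–B4

The largest bag has 4 vertices, giving width 3; this decomposition certifies tw(G) ≤ 3. On the other hand G contains the 4-clique {a, b, d, g}. A clique must lie in a single bag of any decomposition, so no decomposition can have width below 3. Therefore the treewidth is 3.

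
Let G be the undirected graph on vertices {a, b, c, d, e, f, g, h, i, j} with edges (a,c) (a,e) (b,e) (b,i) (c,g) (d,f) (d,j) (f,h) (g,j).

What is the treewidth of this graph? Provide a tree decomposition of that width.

The largest bag has 2 vertices, giving width 1; this decomposition certifies tw(G) ≤ 1. Any graph with an edge has treewidth ≥ 1, and G has the edge h–f. Therefore the treewidth is 1.

Treewidth 1.
One optimal decomposition is:
Bags: B1 = {f, h}  B2 = {d, f}  B3 = {d, j}  B4 = {g, j}  B5 = {c, g}  B6 = {a, c}  B7 = {a, e}  B8 = {b, e}  B9 = {b, i}
Tree: B1–B2, B2–B3, B3–B4, B4–B5, B5–B6, B6–B7, B7–B8, B8–B9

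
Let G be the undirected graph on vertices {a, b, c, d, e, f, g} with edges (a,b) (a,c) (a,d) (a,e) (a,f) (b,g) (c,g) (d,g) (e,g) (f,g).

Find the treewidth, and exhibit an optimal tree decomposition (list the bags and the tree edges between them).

The largest bag has 3 vertices, giving width 2; this decomposition certifies tw(G) ≤ 2. Since g–b–a–c–g is a cycle in G, G is not acyclic. Forests are exactly the graphs of treewidth ≤ 1, so tw(G) ≥ 2. Hence tw(G) = 2 exactly.

Treewidth 2.
One such decomposition:
Bags: B1 = {a, b, g}  B2 = {a, c, g}  B3 = {a, d, g}  B4 = {a, f, g}  B5 = {a, e, g}
Tree: B1–B2, B2–B3, B3–B4, B4–B5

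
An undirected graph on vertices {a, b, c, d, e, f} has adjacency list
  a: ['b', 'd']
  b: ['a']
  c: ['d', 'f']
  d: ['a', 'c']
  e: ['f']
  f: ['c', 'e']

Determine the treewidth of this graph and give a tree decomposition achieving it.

Treewidth 1.
One optimal decomposition is:
Bags: B1 = {a, b}  B2 = {a, d}  B3 = {c, d}  B4 = {c, f}  B5 = {e, f}
Tree: B1–B2, B2–B3, B3–B4, B4–B5

Every bag has size at most 2, so the width is 2 − 1 = 1 and tw(G) ≤ 1. Since G has at least one edge (e.g. b–a), it is not an edgeless graph, so tw(G) ≥ 1. Combining the bounds, tw(G) = 1.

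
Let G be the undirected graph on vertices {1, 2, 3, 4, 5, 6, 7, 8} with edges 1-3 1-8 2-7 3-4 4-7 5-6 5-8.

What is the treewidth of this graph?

A width-1 tree decomposition is:
Bags: B1 = {5, 6}  B2 = {5, 8}  B3 = {1, 8}  B4 = {1, 3}  B5 = {3, 4}  B6 = {4, 7}  B7 = {2, 7}
Tree: B1–B2, B2–B3, B3–B4, B4–B5, B5–B6, B6–B7
Every bag has size at most 2, so the width is 2 − 1 = 1 and tw(G) ≤ 1. G has an edge, so its treewidth is at least 1. Combining the bounds, tw(G) = 1.

1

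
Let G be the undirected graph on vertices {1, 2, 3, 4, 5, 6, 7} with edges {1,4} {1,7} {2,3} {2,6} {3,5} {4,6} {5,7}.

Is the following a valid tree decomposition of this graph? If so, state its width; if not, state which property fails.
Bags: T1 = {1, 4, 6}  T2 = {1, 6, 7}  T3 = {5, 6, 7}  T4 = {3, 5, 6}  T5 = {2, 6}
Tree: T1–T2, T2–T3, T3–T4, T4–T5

A tree decomposition must satisfy three properties: every vertex lies in some bag; for every edge, both endpoints lie together in some bag; and for every vertex, the bags containing it form a connected subtree. Here edge (3,2) lies in no bag, so the decomposition is invalid.

No — edge (3,2) lies in no bag.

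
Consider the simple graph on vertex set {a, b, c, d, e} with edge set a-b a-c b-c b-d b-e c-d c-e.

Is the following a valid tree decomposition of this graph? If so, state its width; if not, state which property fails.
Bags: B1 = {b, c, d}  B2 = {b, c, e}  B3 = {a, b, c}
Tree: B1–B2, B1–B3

Yes; width 2.

Every vertex of G appears in some bag (union = {a, b, c, d, e}); every edge is covered by a bag; and for each vertex v the set of bags containing v is connected in the bag tree. The decomposition is therefore valid. The largest bag has 3 vertices, so the width is 2.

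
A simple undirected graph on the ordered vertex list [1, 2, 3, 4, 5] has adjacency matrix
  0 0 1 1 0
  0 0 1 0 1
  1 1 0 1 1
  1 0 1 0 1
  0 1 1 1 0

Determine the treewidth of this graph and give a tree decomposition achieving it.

Treewidth 2.
Bags: B1 = {3, 4, 5}  B2 = {1, 3, 4}  B3 = {2, 3, 5}
Tree: B1–B2, B1–B3

Every bag has size at most 3, so the width is 3 − 1 = 2 and tw(G) ≤ 2. On the other hand G contains the 3-clique {2, 3, 5}. A clique must lie in a single bag of any decomposition, so no decomposition can have width below 2. Hence tw(G) = 2 exactly.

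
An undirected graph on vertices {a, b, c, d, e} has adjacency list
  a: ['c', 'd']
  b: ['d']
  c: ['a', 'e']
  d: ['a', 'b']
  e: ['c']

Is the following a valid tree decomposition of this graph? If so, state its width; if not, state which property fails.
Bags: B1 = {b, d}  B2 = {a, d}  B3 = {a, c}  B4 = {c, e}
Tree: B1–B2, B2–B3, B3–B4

Checking the three conditions: (i) the bags cover all of {a, b, c, d, e}; (ii) for each edge, some bag contains both endpoints; (iii) the bags containing any fixed vertex form a subtree. All hold, so the decomposition is valid with width 2 − 1 = 1.

Yes; width 1.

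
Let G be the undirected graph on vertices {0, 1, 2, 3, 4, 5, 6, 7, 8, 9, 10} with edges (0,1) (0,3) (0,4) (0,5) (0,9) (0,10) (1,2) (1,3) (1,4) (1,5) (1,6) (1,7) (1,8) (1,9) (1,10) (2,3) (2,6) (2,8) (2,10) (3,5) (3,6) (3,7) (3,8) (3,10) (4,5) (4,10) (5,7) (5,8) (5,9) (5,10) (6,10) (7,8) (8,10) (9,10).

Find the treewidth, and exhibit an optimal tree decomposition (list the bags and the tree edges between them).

Treewidth 4.
Bags: B1 = {1, 3, 5, 8, 10}  B2 = {0, 1, 3, 5, 10}  B3 = {0, 1, 5, 9, 10}  B4 = {1, 2, 3, 8, 10}  B5 = {1, 2, 3, 6, 10}  B6 = {1, 3, 5, 7, 8}  B7 = {0, 1, 4, 5, 10}
Tree: B1–B2, B2–B3, B1–B4, B4–B5, B1–B6, B2–B7

Each bag holds 5 vertices, so the decomposition has width 4, which upper-bounds the treewidth. For the lower bound, the 5 vertices {0, 1, 5, 9, 10} are pairwise adjacent, and any tree decomposition puts a clique entirely inside one bag — forcing width ≥ 4. The upper and lower bounds meet at 4, so that is the treewidth.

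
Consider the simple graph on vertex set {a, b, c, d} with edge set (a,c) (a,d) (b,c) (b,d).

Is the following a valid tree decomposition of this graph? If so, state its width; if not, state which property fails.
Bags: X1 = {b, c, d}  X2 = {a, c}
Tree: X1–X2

No — edge (d,a) lies in no bag.

A tree decomposition must satisfy three properties: every vertex lies in some bag; for every edge, both endpoints lie together in some bag; and for every vertex, the bags containing it form a connected subtree. Here edge (d,a) lies in no bag, so the decomposition is invalid.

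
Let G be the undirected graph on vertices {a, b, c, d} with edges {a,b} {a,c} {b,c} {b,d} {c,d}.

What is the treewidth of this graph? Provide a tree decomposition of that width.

Each bag holds 3 vertices, so the decomposition has width 2, which upper-bounds the treewidth. Conversely, {b, c, d} is a clique of size 3, and the vertices of any clique must share a bag in every tree decomposition; so some bag has ≥ 3 vertices and tw(G) ≥ 2. The upper and lower bounds meet at 2, so that is the treewidth.

Treewidth 2.
One such decomposition:
Bags: B1 = {a, b, c}  B2 = {b, c, d}
Tree: B1–B2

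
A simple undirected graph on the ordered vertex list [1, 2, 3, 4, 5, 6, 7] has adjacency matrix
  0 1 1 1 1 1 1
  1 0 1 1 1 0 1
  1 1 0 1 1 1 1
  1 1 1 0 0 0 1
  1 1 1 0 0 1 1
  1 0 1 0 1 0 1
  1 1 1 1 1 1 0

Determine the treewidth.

A width-4 tree decomposition is:
Bags: B1 = {1, 2, 3, 5, 7}  B2 = {1, 3, 5, 6, 7}  B3 = {1, 2, 3, 4, 7}
Tree: B1–B2, B1–B3
Every bag has size at most 5, so the width is 5 − 1 = 4 and tw(G) ≤ 4. On the other hand G contains the 5-clique {1, 2, 3, 4, 7}. A clique must lie in a single bag of any decomposition, so no decomposition can have width below 4. Combining the bounds, tw(G) = 4.

4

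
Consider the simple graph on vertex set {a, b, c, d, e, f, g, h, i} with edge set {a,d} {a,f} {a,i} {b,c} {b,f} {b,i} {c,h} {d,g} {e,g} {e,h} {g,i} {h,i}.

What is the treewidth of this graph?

A width-3 tree decomposition is:
Bags: B1 = {a, b, d, f}  B2 = {a, b, d, i}  B3 = {b, d, g, i}  B4 = {b, c, g, i}  B5 = {c, g, h, i}  B6 = {c, e, g, h}
Tree: B1–B2, B2–B3, B3–B4, B4–B5, B5–B6
The largest bag has 4 vertices, giving width 3; this decomposition certifies tw(G) ≤ 3. For the lower bound: the 4 vertex sets {a,d,f}, {b}, {i}, {c,e,g,h} are disjoint, each induces a connected subgraph, and every pair is joined by at least one edge of G. Contracting each set to a single vertex therefore yields K_{4} as a minor, and since treewidth is minor-monotone, tw(G) ≥ tw(K_{4}) = 3. Therefore the treewidth is 3.

3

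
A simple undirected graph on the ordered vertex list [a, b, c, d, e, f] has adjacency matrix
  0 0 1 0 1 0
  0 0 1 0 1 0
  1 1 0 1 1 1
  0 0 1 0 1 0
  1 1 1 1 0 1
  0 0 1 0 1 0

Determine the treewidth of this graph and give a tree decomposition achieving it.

The largest bag has 3 vertices, giving width 2; this decomposition certifies tw(G) ≤ 2. Conversely, {c, d, e} is a clique of size 3, and the vertices of any clique must share a bag in every tree decomposition; so some bag has ≥ 3 vertices and tw(G) ≥ 2. Therefore the treewidth is 2.

Treewidth 2.
Bags: B1 = {c, d, e}  B2 = {b, c, e}  B3 = {c, e, f}  B4 = {a, c, e}
Tree: B1–B2, B1–B3, B3–B4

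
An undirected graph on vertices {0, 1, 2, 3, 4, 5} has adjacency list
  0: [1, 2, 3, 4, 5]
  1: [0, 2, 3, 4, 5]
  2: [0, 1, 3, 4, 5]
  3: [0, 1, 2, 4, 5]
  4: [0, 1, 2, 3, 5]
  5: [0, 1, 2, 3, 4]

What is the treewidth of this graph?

A width-5 tree decomposition is:
Bags: B1 = {0, 1, 2, 3, 4, 5}
Tree: (single bag)
A single bag containing all 6 vertices is trivially a valid decomposition of width 5. On the other hand G contains the 6-clique {0, 1, 2, 3, 4, 5}. A clique must lie in a single bag of any decomposition, so no decomposition can have width below 5. Therefore the treewidth is 5.

5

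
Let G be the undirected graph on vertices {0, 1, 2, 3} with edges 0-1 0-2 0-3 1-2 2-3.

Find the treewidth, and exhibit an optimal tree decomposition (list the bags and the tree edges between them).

Treewidth 2.
Bags: B1 = {0, 1, 2}  B2 = {0, 2, 3}
Tree: B1–B2

Every bag has size at most 3, so the width is 3 − 1 = 2 and tw(G) ≤ 2. On the other hand G contains the 3-clique {0, 1, 2}. A clique must lie in a single bag of any decomposition, so no decomposition can have width below 2. Hence tw(G) = 2 exactly.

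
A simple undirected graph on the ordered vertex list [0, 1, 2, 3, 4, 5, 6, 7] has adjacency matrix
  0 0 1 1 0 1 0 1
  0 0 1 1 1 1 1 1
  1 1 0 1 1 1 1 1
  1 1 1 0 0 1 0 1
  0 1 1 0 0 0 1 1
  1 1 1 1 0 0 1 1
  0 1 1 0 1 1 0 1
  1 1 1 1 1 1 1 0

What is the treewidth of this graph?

A width-4 tree decomposition is:
Bags: B1 = {1, 2, 5, 6, 7}  B2 = {1, 2, 3, 5, 7}  B3 = {1, 2, 4, 6, 7}  B4 = {0, 2, 3, 5, 7}
Tree: B1–B2, B1–B3, B2–B4
Each bag holds 5 vertices, so the decomposition has width 4, which upper-bounds the treewidth. For the lower bound, the 5 vertices {0, 2, 3, 5, 7} are pairwise adjacent, and any tree decomposition puts a clique entirely inside one bag — forcing width ≥ 4. Therefore the treewidth is 4.

4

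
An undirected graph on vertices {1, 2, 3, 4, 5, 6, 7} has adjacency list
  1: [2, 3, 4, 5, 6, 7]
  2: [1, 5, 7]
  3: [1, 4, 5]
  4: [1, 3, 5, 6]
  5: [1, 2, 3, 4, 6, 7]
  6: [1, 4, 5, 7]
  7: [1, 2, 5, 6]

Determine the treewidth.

A width-3 tree decomposition is:
Bags: B1 = {1, 4, 5, 6}  B2 = {1, 3, 4, 5}  B3 = {1, 5, 6, 7}  B4 = {1, 2, 5, 7}
Tree: B1–B2, B1–B3, B3–B4
Every bag has size at most 4, so the width is 4 − 1 = 3 and tw(G) ≤ 3. For the lower bound, the 4 vertices {1, 2, 5, 7} are pairwise adjacent, and any tree decomposition puts a clique entirely inside one bag — forcing width ≥ 3. Therefore the treewidth is 3.

3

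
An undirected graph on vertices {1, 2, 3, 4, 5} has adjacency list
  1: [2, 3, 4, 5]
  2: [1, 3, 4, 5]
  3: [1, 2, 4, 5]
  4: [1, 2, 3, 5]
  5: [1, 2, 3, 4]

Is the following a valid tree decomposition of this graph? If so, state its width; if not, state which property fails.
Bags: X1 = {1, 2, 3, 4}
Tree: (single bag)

A tree decomposition must satisfy three properties: every vertex lies in some bag; for every edge, both endpoints lie together in some bag; and for every vertex, the bags containing it form a connected subtree. Here vertex 5 appears in no bag, so the decomposition is invalid.

No — vertex 5 appears in no bag.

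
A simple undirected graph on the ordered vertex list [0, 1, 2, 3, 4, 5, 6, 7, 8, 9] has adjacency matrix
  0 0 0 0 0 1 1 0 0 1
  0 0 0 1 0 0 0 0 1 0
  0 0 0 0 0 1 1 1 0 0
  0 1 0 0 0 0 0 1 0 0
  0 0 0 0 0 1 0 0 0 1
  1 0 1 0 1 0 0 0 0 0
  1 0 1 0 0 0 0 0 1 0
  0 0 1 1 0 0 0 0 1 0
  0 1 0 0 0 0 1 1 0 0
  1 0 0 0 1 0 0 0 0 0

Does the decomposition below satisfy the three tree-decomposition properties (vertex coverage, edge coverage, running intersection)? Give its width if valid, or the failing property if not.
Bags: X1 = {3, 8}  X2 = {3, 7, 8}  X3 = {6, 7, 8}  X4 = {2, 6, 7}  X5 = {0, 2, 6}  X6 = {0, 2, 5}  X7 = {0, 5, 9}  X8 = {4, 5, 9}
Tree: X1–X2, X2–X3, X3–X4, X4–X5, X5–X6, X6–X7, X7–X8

No — vertex 1 appears in no bag.

A tree decomposition must satisfy three properties: every vertex lies in some bag; for every edge, both endpoints lie together in some bag; and for every vertex, the bags containing it form a connected subtree. Here vertex 1 appears in no bag, so the decomposition is invalid.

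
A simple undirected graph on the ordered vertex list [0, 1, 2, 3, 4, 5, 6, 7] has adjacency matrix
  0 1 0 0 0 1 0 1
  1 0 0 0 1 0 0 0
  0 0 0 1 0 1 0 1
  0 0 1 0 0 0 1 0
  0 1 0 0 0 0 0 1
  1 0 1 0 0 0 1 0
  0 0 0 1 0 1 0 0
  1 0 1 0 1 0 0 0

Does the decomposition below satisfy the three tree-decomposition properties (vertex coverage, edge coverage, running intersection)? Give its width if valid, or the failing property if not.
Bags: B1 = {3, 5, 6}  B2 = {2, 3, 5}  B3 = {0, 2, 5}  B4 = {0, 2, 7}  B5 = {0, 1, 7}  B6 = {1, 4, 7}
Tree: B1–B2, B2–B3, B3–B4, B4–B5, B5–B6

Every vertex of G appears in some bag (union = {0, 1, 2, 3, 4, 5, 6, 7}); every edge is covered by a bag; and for each vertex v the set of bags containing v is connected in the bag tree. The decomposition is therefore valid. The largest bag has 3 vertices, so the width is 2.

Yes; width 2.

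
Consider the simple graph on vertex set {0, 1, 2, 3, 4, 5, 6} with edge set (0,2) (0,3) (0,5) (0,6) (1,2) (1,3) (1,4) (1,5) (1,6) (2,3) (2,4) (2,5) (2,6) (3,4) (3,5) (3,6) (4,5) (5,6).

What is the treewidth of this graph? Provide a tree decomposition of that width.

Treewidth 4.
One such decomposition:
Bags: B1 = {1, 2, 3, 5, 6}  B2 = {0, 2, 3, 5, 6}  B3 = {1, 2, 3, 4, 5}
Tree: B1–B2, B1–B3

The largest bag has 5 vertices, giving width 4; this decomposition certifies tw(G) ≤ 4. For the lower bound, the 5 vertices {0, 2, 3, 5, 6} are pairwise adjacent, and any tree decomposition puts a clique entirely inside one bag — forcing width ≥ 4. The upper and lower bounds meet at 4, so that is the treewidth.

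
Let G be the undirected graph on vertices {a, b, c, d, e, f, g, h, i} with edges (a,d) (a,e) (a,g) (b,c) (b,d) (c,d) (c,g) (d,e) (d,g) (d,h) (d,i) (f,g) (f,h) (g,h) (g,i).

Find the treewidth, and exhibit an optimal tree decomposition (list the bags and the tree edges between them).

Every bag has size at most 3, so the width is 3 − 1 = 2 and tw(G) ≤ 2. For the lower bound, the 3 vertices {d, g, h} are pairwise adjacent, and any tree decomposition puts a clique entirely inside one bag — forcing width ≥ 2. The upper and lower bounds meet at 2, so that is the treewidth.

Treewidth 2.
Bags: B1 = {d, g, i}  B2 = {c, d, g}  B3 = {d, g, h}  B4 = {a, d, g}  B5 = {b, c, d}  B6 = {a, d, e}  B7 = {f, g, h}
Tree: B1–B2, B1–B3, B2–B4, B2–B5, B4–B6, B3–B7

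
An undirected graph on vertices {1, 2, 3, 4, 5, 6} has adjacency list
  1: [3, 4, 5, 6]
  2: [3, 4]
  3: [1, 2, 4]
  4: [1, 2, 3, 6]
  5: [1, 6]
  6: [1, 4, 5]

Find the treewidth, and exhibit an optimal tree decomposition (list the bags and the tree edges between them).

Treewidth 2.
One optimal decomposition is:
Bags: B1 = {1, 5, 6}  B2 = {1, 4, 6}  B3 = {1, 3, 4}  B4 = {2, 3, 4}
Tree: B1–B2, B2–B3, B3–B4

Each bag holds 3 vertices, so the decomposition has width 2, which upper-bounds the treewidth. Conversely, {1, 3, 4} is a clique of size 3, and the vertices of any clique must share a bag in every tree decomposition; so some bag has ≥ 3 vertices and tw(G) ≥ 2. Therefore the treewidth is 2.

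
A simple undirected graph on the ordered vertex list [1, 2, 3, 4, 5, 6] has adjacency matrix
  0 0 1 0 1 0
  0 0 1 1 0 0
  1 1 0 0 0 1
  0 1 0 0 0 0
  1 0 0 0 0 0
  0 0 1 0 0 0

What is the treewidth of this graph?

A width-1 tree decomposition is:
Bags: B1 = {1, 3}  B2 = {2, 3}  B3 = {2, 4}  B4 = {1, 5}  B5 = {3, 6}
Tree: B1–B2, B2–B3, B1–B4, B2–B5
The largest bag has 2 vertices, giving width 1; this decomposition certifies tw(G) ≤ 1. Any graph with an edge has treewidth ≥ 1, and G has the edge 3–1. Hence tw(G) = 1 exactly.

1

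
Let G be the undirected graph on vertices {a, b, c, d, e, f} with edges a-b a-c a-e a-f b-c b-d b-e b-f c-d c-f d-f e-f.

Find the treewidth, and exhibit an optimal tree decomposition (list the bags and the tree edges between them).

Treewidth 3.
Bags: B1 = {b, c, d, f}  B2 = {a, b, c, f}  B3 = {a, b, e, f}
Tree: B1–B2, B2–B3

The largest bag has 4 vertices, giving width 3; this decomposition certifies tw(G) ≤ 3. On the other hand G contains the 4-clique {a, b, e, f}. A clique must lie in a single bag of any decomposition, so no decomposition can have width below 3. Combining the bounds, tw(G) = 3.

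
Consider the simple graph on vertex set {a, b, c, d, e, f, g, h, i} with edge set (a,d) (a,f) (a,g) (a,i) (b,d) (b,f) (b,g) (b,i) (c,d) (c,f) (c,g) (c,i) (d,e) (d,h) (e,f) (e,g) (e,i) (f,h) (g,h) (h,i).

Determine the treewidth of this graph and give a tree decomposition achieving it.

The largest bag has 5 vertices, giving width 4; this decomposition certifies tw(G) ≤ 4. For the lower bound: the 5 vertex sets {f,h}, {a,i}, {d,e}, {g}, {c} are disjoint, each induces a connected subgraph, and every pair is joined by at least one edge of G. Contracting each set to a single vertex therefore yields K_{5} as a minor, and since treewidth is minor-monotone, tw(G) ≥ tw(K_{5}) = 4. Combining the bounds, tw(G) = 4.

Treewidth 4.
One optimal decomposition is:
Bags: B1 = {d, f, g, h, i}  B2 = {a, d, f, g, i}  B3 = {d, e, f, g, i}  B4 = {c, d, f, g, i}  B5 = {b, d, f, g, i}
Tree: B1–B2, B2–B3, B3–B4, B4–B5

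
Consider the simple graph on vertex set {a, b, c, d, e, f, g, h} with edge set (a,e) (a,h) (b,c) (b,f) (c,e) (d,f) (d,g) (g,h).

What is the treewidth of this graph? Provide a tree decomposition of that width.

Every bag has size at most 3, so the width is 3 − 1 = 2 and tw(G) ≤ 2. For the lower bound, G contains the cycle c–e–a–h–g–d–f–b–c, so G is not a forest; only forests have treewidth ≤ 1, hence tw(G) ≥ 2. Combining the bounds, tw(G) = 2.

Treewidth 2.
One such decomposition:
Bags: B1 = {a, c, e}  B2 = {a, c, h}  B3 = {c, g, h}  B4 = {c, d, g}  B5 = {c, d, f}  B6 = {b, c, f}
Tree: B1–B2, B2–B3, B3–B4, B4–B5, B5–B6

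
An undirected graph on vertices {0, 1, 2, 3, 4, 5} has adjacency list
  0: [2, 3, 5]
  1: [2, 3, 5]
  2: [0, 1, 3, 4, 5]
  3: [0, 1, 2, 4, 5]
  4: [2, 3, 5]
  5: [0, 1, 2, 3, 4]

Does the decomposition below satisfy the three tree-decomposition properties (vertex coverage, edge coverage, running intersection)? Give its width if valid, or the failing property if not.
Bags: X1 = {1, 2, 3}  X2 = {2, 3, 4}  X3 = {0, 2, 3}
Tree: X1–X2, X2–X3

A tree decomposition must satisfy three properties: every vertex lies in some bag; for every edge, both endpoints lie together in some bag; and for every vertex, the bags containing it form a connected subtree. Here vertex 5 appears in no bag, so the decomposition is invalid.

No — vertex 5 appears in no bag.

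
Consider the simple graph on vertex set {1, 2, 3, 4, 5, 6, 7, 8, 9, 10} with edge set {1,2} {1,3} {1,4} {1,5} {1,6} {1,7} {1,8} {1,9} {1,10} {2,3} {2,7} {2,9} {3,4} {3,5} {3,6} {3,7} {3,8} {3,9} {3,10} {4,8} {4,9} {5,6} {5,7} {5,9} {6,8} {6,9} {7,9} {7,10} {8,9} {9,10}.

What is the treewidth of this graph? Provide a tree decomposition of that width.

Treewidth 4.
One optimal decomposition is:
Bags: B1 = {1, 3, 5, 6, 9}  B2 = {1, 3, 6, 8, 9}  B3 = {1, 3, 5, 7, 9}  B4 = {1, 2, 3, 7, 9}  B5 = {1, 3, 4, 8, 9}  B6 = {1, 3, 7, 9, 10}
Tree: B1–B2, B1–B3, B3–B4, B2–B5, B3–B6

The largest bag has 5 vertices, giving width 4; this decomposition certifies tw(G) ≤ 4. On the other hand G contains the 5-clique {1, 3, 4, 8, 9}. A clique must lie in a single bag of any decomposition, so no decomposition can have width below 4. Therefore the treewidth is 4.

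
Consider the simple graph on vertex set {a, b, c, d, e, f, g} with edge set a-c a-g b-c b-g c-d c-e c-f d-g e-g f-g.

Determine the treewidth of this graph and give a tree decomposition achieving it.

The largest bag has 3 vertices, giving width 2; this decomposition certifies tw(G) ≤ 2. Since g–d–c–f–g is a cycle in G, G is not acyclic. Forests are exactly the graphs of treewidth ≤ 1, so tw(G) ≥ 2. Therefore the treewidth is 2.

Treewidth 2.
One such decomposition:
Bags: B1 = {c, d, g}  B2 = {c, f, g}  B3 = {a, c, g}  B4 = {c, e, g}  B5 = {b, c, g}
Tree: B1–B2, B2–B3, B3–B4, B4–B5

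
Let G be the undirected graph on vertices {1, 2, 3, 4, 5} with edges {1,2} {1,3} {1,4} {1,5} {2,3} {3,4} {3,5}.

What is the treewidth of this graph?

2

A width-2 tree decomposition is:
Bags: B1 = {1, 2, 3}  B2 = {1, 3, 4}  B3 = {1, 3, 5}
Tree: B1–B2, B2–B3
The largest bag has 3 vertices, giving width 2; this decomposition certifies tw(G) ≤ 2. Conversely, {1, 2, 3} is a clique of size 3, and the vertices of any clique must share a bag in every tree decomposition; so some bag has ≥ 3 vertices and tw(G) ≥ 2. Therefore the treewidth is 2.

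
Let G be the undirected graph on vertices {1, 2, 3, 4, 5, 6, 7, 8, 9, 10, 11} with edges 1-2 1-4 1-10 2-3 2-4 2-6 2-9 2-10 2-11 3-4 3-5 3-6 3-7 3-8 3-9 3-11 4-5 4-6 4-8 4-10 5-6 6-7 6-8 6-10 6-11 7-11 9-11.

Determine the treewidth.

A width-3 tree decomposition is:
Bags: B1 = {2, 3, 6, 11}  B2 = {2, 3, 4, 6}  B3 = {3, 6, 7, 11}  B4 = {2, 4, 6, 10}  B5 = {1, 2, 4, 10}  B6 = {2, 3, 9, 11}  B7 = {3, 4, 5, 6}  B8 = {3, 4, 6, 8}
Tree: B1–B2, B1–B3, B2–B4, B4–B5, B1–B6, B2–B7, B2–B8
Every bag has size at most 4, so the width is 4 − 1 = 3 and tw(G) ≤ 3. Conversely, {1, 2, 4, 10} is a clique of size 4, and the vertices of any clique must share a bag in every tree decomposition; so some bag has ≥ 4 vertices and tw(G) ≥ 3. Combining the bounds, tw(G) = 3.

3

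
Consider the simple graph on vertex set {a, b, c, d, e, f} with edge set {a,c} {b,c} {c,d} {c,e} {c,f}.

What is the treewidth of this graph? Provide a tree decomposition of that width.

Every bag has size at most 2, so the width is 2 − 1 = 1 and tw(G) ≤ 1. Since G has at least one edge (e.g. c–b), it is not an edgeless graph, so tw(G) ≥ 1. Combining the bounds, tw(G) = 1.

Treewidth 1.
Bags: B1 = {b, c}  B2 = {c, e}  B3 = {a, c}  B4 = {c, d}  B5 = {c, f}
Tree: B1–B2, B2–B3, B3–B4, B3–B5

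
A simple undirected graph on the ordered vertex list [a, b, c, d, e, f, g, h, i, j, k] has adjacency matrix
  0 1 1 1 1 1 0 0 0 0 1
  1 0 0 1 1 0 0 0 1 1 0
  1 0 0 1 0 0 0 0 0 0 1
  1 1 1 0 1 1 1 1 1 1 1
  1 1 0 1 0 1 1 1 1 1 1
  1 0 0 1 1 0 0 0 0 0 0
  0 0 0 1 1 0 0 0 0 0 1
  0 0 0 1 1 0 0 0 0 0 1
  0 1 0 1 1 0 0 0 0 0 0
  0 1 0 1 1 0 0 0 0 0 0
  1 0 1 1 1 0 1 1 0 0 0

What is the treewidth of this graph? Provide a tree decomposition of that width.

Treewidth 3.
One such decomposition:
Bags: B1 = {a, d, e, k}  B2 = {d, e, g, k}  B3 = {a, b, d, e}  B4 = {a, d, e, f}  B5 = {b, d, e, j}  B6 = {b, d, e, i}  B7 = {a, c, d, k}  B8 = {d, e, h, k}
Tree: B1–B2, B1–B3, B3–B4, B3–B5, B5–B6, B1–B7, B1–B8

Every bag has size at most 4, so the width is 4 − 1 = 3 and tw(G) ≤ 3. For the lower bound, the 4 vertices {a, d, e, f} are pairwise adjacent, and any tree decomposition puts a clique entirely inside one bag — forcing width ≥ 3. Combining the bounds, tw(G) = 3.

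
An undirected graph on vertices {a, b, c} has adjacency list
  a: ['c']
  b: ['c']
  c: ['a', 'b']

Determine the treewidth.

1

A width-1 tree decomposition is:
Bags: B1 = {a, c}  B2 = {b, c}
Tree: B1–B2
The largest bag has 2 vertices, giving width 1; this decomposition certifies tw(G) ≤ 1. Since G has at least one edge (e.g. c–a), it is not an edgeless graph, so tw(G) ≥ 1. Therefore the treewidth is 1.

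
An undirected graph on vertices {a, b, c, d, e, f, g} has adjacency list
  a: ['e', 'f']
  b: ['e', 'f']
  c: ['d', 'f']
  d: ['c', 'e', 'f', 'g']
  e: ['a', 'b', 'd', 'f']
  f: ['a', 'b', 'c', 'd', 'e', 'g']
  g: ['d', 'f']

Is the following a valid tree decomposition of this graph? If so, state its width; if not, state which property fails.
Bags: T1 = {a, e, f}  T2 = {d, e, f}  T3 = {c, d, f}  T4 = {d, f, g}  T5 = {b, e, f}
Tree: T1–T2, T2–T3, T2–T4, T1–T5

Yes; width 2.

Vertex coverage: the bags together contain {a, b, c, d, e, f, g}, the full vertex set. Edge coverage: each edge of G has both endpoints in at least one bag. Running intersection: for every vertex, the bags containing it form a connected subtree. All three properties hold, so this is a valid tree decomposition of width max|bag| − 1 = 2, and hence tw(G) ≤ 2.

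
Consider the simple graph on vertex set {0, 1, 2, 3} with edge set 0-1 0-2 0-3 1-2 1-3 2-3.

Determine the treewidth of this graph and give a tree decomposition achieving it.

Treewidth 3.
One optimal decomposition is:
Bags: B1 = {0, 1, 2, 3}
Tree: (single bag)

With just one bag of size 4, the width is 4 − 1 = 3, so tw(G) ≤ 3. Conversely, {0, 1, 2, 3} is a clique of size 4, and the vertices of any clique must share a bag in every tree decomposition; so some bag has ≥ 4 vertices and tw(G) ≥ 3. Therefore the treewidth is 3.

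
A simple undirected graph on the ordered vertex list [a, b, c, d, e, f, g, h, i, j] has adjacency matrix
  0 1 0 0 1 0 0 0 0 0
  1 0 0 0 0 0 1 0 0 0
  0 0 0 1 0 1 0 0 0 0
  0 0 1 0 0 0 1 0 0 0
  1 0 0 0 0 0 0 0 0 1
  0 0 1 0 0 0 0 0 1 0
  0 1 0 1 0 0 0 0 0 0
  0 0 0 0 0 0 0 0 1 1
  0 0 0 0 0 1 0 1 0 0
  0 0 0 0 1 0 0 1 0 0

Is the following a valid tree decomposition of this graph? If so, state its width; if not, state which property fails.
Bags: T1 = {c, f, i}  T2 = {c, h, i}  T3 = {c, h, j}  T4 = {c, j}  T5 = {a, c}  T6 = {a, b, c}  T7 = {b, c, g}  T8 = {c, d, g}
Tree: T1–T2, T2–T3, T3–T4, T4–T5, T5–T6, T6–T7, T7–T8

A tree decomposition must satisfy three properties: every vertex lies in some bag; for every edge, both endpoints lie together in some bag; and for every vertex, the bags containing it form a connected subtree. Here vertex e appears in no bag, so the decomposition is invalid.

No — vertex e appears in no bag.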